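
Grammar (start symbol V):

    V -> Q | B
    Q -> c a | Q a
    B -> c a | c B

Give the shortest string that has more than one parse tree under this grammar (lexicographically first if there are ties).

c a

length 2: c a has 2 parse trees

Two derivations of c a:
  V ⇒ Q ⇒ c a
  V ⇒ B ⇒ c a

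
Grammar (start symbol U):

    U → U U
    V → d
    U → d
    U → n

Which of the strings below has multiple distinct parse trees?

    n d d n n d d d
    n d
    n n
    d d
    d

n d d n n d d d: 429 trees
n d: 1 tree
n n: 1 tree
d d: 1 tree
d: 1 tree

n d d n n d d d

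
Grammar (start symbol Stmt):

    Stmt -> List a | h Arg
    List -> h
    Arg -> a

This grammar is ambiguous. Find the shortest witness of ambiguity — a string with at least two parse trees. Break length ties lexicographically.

h a

length 2: h a has 2 parse trees

Two derivations of h a:
  Stmt ⇒ List a ⇒ h a
  Stmt ⇒ h Arg ⇒ h a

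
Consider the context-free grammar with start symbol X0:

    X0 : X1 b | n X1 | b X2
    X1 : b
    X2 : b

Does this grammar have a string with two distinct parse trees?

Ambiguous

Witness: b b

Derivation 1: X0 ⇒ X1 b ⇒ b b
Derivation 2: X0 ⇒ b X2 ⇒ b b

Two distinct leftmost derivations for the same string.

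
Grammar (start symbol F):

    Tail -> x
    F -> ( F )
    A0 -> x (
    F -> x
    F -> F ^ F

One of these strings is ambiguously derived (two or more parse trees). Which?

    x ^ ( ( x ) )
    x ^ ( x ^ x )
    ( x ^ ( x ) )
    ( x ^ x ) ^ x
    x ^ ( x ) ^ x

x ^ ( ( x ) ): 1 tree
x ^ ( x ^ x ): 1 tree
( x ^ ( x ) ): 1 tree
( x ^ x ) ^ x: 1 tree
x ^ ( x ) ^ x: 2 trees

x ^ ( x ) ^ x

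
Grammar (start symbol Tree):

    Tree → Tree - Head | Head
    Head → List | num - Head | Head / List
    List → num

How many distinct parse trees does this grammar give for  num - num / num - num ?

3

Parse trees for num - num / num - num:
  [Tree [Tree [Tree [Head [List num]]] - [Head [Head [List num]] / [List num]]] - [Head [List num]]]
  [Tree [Tree [Head num - [Head [Head [List num]] / [List num]]]] - [Head [List num]]]
  [Tree [Tree [Head [Head num - [Head [List num]]] / [List num]]] - [Head [List num]]]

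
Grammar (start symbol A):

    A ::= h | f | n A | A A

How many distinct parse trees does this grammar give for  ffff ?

Parse trees for ffff:
  [A [A f] [A [A f] [A [A f] [A f]]]]
  [A [A f] [A [A [A f] [A f]] [A f]]]
  [A [A [A f] [A f]] [A [A f] [A f]]]
  [A [A [A f] [A [A f] [A f]]] [A f]]
  [A [A [A [A f] [A f]] [A f]] [A f]]

5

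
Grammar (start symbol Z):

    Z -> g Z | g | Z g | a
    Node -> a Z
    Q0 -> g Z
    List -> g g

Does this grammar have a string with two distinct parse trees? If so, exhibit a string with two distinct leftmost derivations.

Witness: g g

Derivation 1: Z ⇒ g Z ⇒ g g
Derivation 2: Z ⇒ Z g ⇒ g g

Two distinct leftmost derivations for the same string.

Ambiguous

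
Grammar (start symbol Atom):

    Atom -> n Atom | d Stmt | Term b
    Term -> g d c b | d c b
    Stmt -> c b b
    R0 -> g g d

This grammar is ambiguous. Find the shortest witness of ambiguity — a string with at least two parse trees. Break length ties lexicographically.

d c b b

length 4: d c b b has 2 parse trees

Two derivations of d c b b:
  Atom ⇒ d Stmt ⇒ d c b b
  Atom ⇒ Term b ⇒ d c b b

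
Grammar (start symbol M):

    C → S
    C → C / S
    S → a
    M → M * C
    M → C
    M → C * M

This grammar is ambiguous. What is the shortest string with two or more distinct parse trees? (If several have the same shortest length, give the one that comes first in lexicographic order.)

length 1: no string has ≥2 trees
length 3: a * a has 2 parse trees

Two derivations of a * a:
  M ⇒ M * C ⇒ C * C ⇒ S * C ⇒ a * C ⇒ a * S ⇒ a * a
  M ⇒ C * M ⇒ S * M ⇒ a * M ⇒ a * C ⇒ a * S ⇒ a * a

a * a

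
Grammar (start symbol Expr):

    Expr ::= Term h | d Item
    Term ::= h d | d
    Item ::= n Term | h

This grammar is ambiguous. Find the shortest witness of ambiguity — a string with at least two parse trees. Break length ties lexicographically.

d h

length 2: d h has 2 parse trees

Two derivations of d h:
  Expr ⇒ Term h ⇒ d h
  Expr ⇒ d Item ⇒ d h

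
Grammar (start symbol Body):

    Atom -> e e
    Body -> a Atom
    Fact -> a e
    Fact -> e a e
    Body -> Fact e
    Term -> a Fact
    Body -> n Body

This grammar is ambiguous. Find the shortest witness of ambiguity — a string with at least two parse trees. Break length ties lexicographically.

a e e

length 3: a e e has 2 parse trees

Two derivations of a e e:
  Body ⇒ a Atom ⇒ a e e
  Body ⇒ Fact e ⇒ a e e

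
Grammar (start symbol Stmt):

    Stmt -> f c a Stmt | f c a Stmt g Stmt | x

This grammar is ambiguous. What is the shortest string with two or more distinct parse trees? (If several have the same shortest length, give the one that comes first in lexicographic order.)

length 1: no string has ≥2 trees
length 4: no string has ≥2 trees
length 6: no string has ≥2 trees
length 7: no string has ≥2 trees
length 9: f c a f c a x g x has 2 parse trees

Two derivations of f c a f c a x g x:
  Stmt ⇒ f c a Stmt ⇒ f c a f c a Stmt g Stmt ⇒ f c a f c a x g Stmt ⇒ f c a f c a x g x
  Stmt ⇒ f c a Stmt g Stmt ⇒ f c a f c a Stmt g Stmt ⇒ f c a f c a x g Stmt ⇒ f c a f c a x g x

f c a f c a x g x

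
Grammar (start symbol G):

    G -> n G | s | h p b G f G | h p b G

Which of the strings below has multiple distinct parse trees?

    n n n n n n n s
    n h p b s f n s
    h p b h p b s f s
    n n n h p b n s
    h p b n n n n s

h p b h p b s f s

n n n n n n n s: 1 tree
n h p b s f n s: 1 tree
h p b h p b s f s: 2 trees
n n n h p b n s: 1 tree
h p b n n n n s: 1 tree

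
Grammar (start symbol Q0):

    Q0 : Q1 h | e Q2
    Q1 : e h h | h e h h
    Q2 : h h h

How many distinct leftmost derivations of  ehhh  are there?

2

Parse trees for ehhh:
  [Q0 [Q1 e h h] h]
  [Q0 e [Q2 h h h]]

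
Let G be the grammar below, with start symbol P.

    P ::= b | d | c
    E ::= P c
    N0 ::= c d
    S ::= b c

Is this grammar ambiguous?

Only P is reachable from P; ignoring the rest: Each reachable nonterminal has at most one production per leading terminal, and all productions are right-linear; the derivation is determined token-by-token.

Unambiguous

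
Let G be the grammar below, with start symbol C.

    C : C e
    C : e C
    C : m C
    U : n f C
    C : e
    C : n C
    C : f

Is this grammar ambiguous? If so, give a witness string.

Ambiguous

Witness: e e

Derivation 1: C ⇒ C e ⇒ e e
Derivation 2: C ⇒ e C ⇒ e e

Two distinct leftmost derivations for the same string.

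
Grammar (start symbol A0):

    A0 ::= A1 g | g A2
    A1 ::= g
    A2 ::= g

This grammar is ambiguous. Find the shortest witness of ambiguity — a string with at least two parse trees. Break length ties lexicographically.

length 2: g g has 2 parse trees

Two derivations of g g:
  A0 ⇒ A1 g ⇒ g g
  A0 ⇒ g A2 ⇒ g g

g g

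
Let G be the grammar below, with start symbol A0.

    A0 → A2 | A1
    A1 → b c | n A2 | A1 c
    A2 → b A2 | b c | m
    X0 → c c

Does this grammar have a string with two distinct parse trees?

Witness: b c

Derivation 1: A0 ⇒ A2 ⇒ b c
Derivation 2: A0 ⇒ A1 ⇒ b c

Two distinct leftmost derivations for the same string.

Ambiguous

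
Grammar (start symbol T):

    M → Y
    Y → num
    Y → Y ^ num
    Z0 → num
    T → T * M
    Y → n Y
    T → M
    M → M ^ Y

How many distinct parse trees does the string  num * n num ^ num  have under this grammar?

3

Parse trees for num * n num ^ num:
  [T [T [M [Y num]]] * [M [Y [Y n [Y num]] ^ num]]]
  [T [T [M [Y num]]] * [M [Y n [Y [Y num] ^ num]]]]
  [T [T [M [Y num]]] * [M [M [Y n [Y num]]] ^ [Y num]]]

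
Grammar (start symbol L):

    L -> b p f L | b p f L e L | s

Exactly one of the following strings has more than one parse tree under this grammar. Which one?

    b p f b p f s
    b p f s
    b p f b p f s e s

b p f b p f s: 1 tree
b p f s: 1 tree
b p f b p f s e s: 2 trees

b p f b p f s e s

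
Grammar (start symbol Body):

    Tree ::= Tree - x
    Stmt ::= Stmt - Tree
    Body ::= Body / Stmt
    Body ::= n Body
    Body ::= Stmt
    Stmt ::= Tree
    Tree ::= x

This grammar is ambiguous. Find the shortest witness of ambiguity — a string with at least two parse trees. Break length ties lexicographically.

x - x

length 1: no string has ≥2 trees
length 2: no string has ≥2 trees
length 3: x - x has 2 parse trees

Two derivations of x - x:
  Body ⇒ Stmt ⇒ Stmt - Tree ⇒ Tree - Tree ⇒ x - Tree ⇒ x - x
  Body ⇒ Stmt ⇒ Tree ⇒ Tree - x ⇒ x - x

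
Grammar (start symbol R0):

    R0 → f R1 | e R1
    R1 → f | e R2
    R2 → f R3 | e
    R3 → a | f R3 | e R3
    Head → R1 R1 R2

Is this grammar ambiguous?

Only R0, R1, R2, R3 are reachable from R0; ignoring the rest: The reachable rules are right-linear with at most one rule per (nonterminal, next-terminal) pair. Each input token forces the next rule, so parsing is deterministic.

Unambiguous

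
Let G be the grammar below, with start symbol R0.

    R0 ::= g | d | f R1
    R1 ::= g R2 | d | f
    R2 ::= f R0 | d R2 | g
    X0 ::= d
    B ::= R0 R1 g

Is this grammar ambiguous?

Unambiguous

(X0, B are unreachable from R0, so their rules don't affect L(R0).) Each reachable nonterminal has at most one production per leading terminal, and all productions are right-linear; the derivation is determined token-by-token.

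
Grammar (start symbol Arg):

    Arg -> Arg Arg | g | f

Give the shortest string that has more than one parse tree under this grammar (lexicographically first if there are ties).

f f f

length 1: no string has ≥2 trees
length 2: no string has ≥2 trees
length 3: f f f has 2 parse trees

Two derivations of f f f:
  Arg ⇒ Arg Arg ⇒ Arg Arg Arg ⇒ f Arg Arg ⇒ f f Arg ⇒ f f f
  Arg ⇒ Arg Arg ⇒ f Arg ⇒ f Arg Arg ⇒ f f Arg ⇒ f f f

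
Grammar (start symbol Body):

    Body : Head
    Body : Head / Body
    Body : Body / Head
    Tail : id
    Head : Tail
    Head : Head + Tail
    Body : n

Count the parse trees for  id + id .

1

Parse trees for id + id:
  [Body [Head [Head [Tail id]] + [Tail id]]]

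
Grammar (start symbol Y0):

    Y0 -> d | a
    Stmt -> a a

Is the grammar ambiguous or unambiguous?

Only Y0 is reachable from Y0; ignoring the rest: Restricted to the reachable nonterminals, every rule has the form A → t or A → t B, and no two rules for the same A share a first terminal. The grammar encodes a DFA — one run per string.

Unambiguous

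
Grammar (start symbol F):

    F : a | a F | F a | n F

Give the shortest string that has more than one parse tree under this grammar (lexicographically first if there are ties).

a a

length 1: no string has ≥2 trees
length 2: a a has 2 parse trees

Two derivations of a a:
  F ⇒ a F ⇒ a a
  F ⇒ F a ⇒ a a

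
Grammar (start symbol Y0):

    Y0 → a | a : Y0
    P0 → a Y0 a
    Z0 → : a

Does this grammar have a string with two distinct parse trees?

Only Y0 is reachable from Y0; ignoring the rest: Right-recursive list with a separator: after each atom, whether the separator follows determines the rule. One parse per string.

Unambiguous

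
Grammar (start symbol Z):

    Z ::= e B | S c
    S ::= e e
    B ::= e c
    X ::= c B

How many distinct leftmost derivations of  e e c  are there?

Parse trees for e e c:
  [Z e [B e c]]
  [Z [S e e] c]

2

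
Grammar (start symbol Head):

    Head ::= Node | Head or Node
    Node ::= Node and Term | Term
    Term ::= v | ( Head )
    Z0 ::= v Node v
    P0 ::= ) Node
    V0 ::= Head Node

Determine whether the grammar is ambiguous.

(Z0, P0, V0 are unreachable from Head, so their rules don't affect L(Head).) Head → Head or Node | Node  ;  Node → Node and Term | Term  — a left-associative chain with Term at the bottom. Each string factors uniquely by precedence.

Unambiguous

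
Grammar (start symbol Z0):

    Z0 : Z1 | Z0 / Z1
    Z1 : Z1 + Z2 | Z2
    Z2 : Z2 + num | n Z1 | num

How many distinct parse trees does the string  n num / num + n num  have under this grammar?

Parse trees for n num / num + n num:
  [Z0 [Z0 [Z1 [Z2 n [Z1 [Z2 num]]]]] / [Z1 [Z1 [Z2 num]] + [Z2 n [Z1 [Z2 num]]]]]

1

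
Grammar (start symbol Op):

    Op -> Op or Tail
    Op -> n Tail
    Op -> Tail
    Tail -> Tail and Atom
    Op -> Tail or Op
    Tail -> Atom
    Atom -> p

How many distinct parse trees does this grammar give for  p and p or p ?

2

Parse trees for p and p or p:
  [Op [Op [Tail [Tail [Atom p]] and [Atom p]]] or [Tail [Atom p]]]
  [Op [Tail [Tail [Atom p]] and [Atom p]] or [Op [Tail [Atom p]]]]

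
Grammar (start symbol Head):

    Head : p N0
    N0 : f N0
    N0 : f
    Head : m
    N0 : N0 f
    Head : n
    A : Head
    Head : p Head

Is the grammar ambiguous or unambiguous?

Ambiguous

Witness: p f f

Derivation 1: Head ⇒ p N0 ⇒ p f N0 ⇒ p f f
Derivation 2: Head ⇒ p N0 ⇒ p N0 f ⇒ p f f

Two distinct leftmost derivations for the same string.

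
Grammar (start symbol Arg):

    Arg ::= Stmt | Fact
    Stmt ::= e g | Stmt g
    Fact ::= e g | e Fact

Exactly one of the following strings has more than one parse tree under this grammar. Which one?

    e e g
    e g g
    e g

e g

e e g: 1 tree
e g g: 1 tree
e g: 2 trees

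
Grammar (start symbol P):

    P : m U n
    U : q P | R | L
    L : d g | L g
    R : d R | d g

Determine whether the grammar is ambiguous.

Witness: m d g n

Derivation 1: P ⇒ m U n ⇒ m R n ⇒ m d g n
Derivation 2: P ⇒ m U n ⇒ m L n ⇒ m d g n

Two distinct leftmost derivations for the same string.

Ambiguous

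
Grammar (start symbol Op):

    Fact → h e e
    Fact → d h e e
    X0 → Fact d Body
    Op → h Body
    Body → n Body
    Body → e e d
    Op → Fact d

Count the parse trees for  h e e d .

2

Parse trees for h e e d:
  [Op h [Body e e d]]
  [Op [Fact h e e] d]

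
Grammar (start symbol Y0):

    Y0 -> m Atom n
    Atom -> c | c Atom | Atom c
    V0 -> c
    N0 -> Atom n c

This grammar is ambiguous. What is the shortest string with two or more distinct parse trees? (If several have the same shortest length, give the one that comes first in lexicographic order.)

m c c n

length 3: no string has ≥2 trees
length 4: m c c n has 2 parse trees

Two derivations of m c c n:
  Y0 ⇒ m Atom n ⇒ m c Atom n ⇒ m c c n
  Y0 ⇒ m Atom n ⇒ m Atom c n ⇒ m c c n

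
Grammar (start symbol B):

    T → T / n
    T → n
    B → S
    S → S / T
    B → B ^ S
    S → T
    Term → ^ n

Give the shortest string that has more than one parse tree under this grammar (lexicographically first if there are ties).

n / n

length 1: no string has ≥2 trees
length 3: n / n has 2 parse trees

Two derivations of n / n:
  B ⇒ S ⇒ S / T ⇒ T / T ⇒ n / T ⇒ n / n
  B ⇒ S ⇒ T ⇒ T / n ⇒ n / n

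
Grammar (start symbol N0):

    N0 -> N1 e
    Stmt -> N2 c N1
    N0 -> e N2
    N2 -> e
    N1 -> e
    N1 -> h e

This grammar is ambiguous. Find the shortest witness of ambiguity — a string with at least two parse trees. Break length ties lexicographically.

length 2: e e has 2 parse trees

Two derivations of e e:
  N0 ⇒ N1 e ⇒ e e
  N0 ⇒ e N2 ⇒ e e

e e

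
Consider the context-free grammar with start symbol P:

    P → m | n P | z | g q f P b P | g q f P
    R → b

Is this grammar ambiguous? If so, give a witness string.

Witness: g q f g q f m b m

Derivation 1: P ⇒ g q f P b P ⇒ g q f g q f P b P ⇒ g q f g q f m b P ⇒ g q f g q f m b m
Derivation 2: P ⇒ g q f P ⇒ g q f g q f P b P ⇒ g q f g q f m b P ⇒ g q f g q f m b m

Two distinct leftmost derivations for the same string.

Ambiguous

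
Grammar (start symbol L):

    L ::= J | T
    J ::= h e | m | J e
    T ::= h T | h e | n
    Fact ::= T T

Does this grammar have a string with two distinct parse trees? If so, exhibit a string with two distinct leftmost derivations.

Witness: h e

Derivation 1: L ⇒ J ⇒ h e
Derivation 2: L ⇒ T ⇒ h e

Two distinct leftmost derivations for the same string.

Ambiguous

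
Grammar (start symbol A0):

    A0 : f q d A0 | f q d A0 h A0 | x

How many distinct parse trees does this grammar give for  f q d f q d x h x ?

2

Parse trees for f q d f q d x h x:
  [A0 f q d [A0 f q d [A0 x] h [A0 x]]]
  [A0 f q d [A0 f q d [A0 x]] h [A0 x]]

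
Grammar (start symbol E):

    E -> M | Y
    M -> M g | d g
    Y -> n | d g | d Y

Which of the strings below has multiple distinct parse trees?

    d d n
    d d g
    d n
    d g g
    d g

d d n: 1 tree
d d g: 1 tree
d n: 1 tree
d g g: 1 tree
d g: 2 trees

d g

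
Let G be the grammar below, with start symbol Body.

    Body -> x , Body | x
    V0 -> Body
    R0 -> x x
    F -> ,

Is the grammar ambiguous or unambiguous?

Unambiguous

Only Body is reachable from Body; ignoring the rest: Right-recursive list with a separator: after each atom, whether the separator follows determines the rule. One parse per string.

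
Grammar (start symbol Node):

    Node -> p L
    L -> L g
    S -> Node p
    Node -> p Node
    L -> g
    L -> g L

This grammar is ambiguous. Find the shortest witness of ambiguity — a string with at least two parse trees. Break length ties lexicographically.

p g g

length 2: no string has ≥2 trees
length 3: p g g has 2 parse trees

Two derivations of p g g:
  Node ⇒ p L ⇒ p L g ⇒ p g g
  Node ⇒ p L ⇒ p g L ⇒ p g g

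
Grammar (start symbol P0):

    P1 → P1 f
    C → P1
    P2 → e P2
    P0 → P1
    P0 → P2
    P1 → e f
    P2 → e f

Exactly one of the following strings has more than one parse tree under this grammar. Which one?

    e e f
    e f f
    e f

e f

e e f: 1 tree
e f f: 1 tree
e f: 2 trees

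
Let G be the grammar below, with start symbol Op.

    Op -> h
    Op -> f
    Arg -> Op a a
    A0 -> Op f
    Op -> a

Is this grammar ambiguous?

Only Op is reachable from Op; ignoring the rest: Restricted to the reachable nonterminals, every rule has the form A → t or A → t B, and no two rules for the same A share a first terminal. The grammar encodes a DFA — one run per string.

Unambiguous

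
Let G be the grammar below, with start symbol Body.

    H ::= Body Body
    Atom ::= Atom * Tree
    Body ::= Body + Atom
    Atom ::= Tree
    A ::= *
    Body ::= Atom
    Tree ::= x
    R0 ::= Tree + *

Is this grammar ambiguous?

(R0, A, H are unreachable from Body, so their rules don't affect L(Body).) The grammar is stratified — Body handles '+' (left-recursive), Atom handles '*', Tree atoms. Each operator has a fixed associativity and precedence level, so every string has one parse.

Unambiguous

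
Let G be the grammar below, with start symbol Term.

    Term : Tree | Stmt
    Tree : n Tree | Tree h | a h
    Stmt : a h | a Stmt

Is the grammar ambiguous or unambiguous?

Witness: a h

Derivation 1: Term ⇒ Tree ⇒ a h
Derivation 2: Term ⇒ Stmt ⇒ a h

Two distinct leftmost derivations for the same string.

Ambiguous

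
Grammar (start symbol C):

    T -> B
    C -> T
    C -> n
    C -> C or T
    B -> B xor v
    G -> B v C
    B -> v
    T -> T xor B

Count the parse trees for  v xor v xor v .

Parse trees for v xor v xor v:
  [C [T [B [B [B v] xor v] xor v]]]
  [C [T [T [B v]] xor [B [B v] xor v]]]
  [C [T [T [B [B v] xor v]] xor [B v]]]
  [C [T [T [T [B v]] xor [B v]] xor [B v]]]

4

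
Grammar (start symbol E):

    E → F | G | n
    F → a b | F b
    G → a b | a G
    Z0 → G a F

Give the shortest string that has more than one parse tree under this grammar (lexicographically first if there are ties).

length 1: no string has ≥2 trees
length 2: a b has 2 parse trees

Two derivations of a b:
  E ⇒ F ⇒ a b
  E ⇒ G ⇒ a b

a b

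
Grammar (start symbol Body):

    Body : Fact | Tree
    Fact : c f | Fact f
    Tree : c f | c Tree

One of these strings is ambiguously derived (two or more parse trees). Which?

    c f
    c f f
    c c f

c f

c f: 2 trees
c f f: 1 tree
c c f: 1 tree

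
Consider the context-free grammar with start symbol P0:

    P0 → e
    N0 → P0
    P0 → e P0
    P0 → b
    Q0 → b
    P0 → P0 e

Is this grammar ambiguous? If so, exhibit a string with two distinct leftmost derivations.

Ambiguous

Witness: e e

Derivation 1: P0 ⇒ e P0 ⇒ e e
Derivation 2: P0 ⇒ P0 e ⇒ e e

Two distinct leftmost derivations for the same string.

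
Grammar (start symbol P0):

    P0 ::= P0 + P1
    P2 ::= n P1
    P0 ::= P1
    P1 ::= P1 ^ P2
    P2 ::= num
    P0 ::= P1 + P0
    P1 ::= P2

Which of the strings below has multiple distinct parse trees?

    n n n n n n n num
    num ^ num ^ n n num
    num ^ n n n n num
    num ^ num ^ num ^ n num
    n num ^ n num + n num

n n n n n n n num: 1 tree
num ^ num ^ n n num: 1 tree
num ^ n n n n num: 1 tree
num ^ num ^ num ^ n num: 1 tree
n num ^ n num + n num: 4 trees

n num ^ n num + n num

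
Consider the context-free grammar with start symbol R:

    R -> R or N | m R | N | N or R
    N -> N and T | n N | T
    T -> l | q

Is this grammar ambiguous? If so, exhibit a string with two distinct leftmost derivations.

Ambiguous

Witness: l or l

Derivation 1: R ⇒ R or N ⇒ N or N ⇒ T or N ⇒ l or N ⇒ l or T ⇒ l or l
Derivation 2: R ⇒ N or R ⇒ T or R ⇒ l or R ⇒ l or N ⇒ l or T ⇒ l or l

Two distinct leftmost derivations for the same string.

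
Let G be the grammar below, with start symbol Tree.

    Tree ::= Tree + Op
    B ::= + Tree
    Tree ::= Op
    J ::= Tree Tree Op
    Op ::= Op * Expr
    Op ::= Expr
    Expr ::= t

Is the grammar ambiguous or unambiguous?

Only Tree, Op, Expr are reachable from Tree; ignoring the rest: The grammar is stratified — Tree handles '+' (left-recursive), Op handles '*', Expr atoms. Each operator has a fixed associativity and precedence level, so every string has one parse.

Unambiguous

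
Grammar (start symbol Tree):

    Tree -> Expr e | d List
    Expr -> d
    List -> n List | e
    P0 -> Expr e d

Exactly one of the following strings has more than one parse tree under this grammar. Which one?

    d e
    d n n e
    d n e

d e

d e: 2 trees
d n n e: 1 tree
d n e: 1 tree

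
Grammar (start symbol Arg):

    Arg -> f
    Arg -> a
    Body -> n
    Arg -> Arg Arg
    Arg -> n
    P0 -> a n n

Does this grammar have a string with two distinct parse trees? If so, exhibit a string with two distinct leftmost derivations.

Witness: a a a

Derivation 1: Arg ⇒ Arg Arg ⇒ a Arg ⇒ a Arg Arg ⇒ a a Arg ⇒ a a a
Derivation 2: Arg ⇒ Arg Arg ⇒ Arg Arg Arg ⇒ a Arg Arg ⇒ a a Arg ⇒ a a a

Two distinct leftmost derivations for the same string.

Ambiguous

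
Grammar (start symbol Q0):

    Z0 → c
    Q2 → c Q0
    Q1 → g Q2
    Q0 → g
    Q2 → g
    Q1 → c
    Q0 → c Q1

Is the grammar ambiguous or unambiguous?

(Z0 is unreachable from Q0, so its rules don't affect L(Q0).) Restricted to the reachable nonterminals, every rule has the form A → t or A → t B, and no two rules for the same A share a first terminal. The grammar encodes a DFA — one run per string.

Unambiguous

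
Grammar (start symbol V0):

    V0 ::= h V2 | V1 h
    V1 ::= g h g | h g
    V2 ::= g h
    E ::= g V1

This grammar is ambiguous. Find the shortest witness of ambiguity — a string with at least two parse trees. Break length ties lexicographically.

h g h

length 3: h g h has 2 parse trees

Two derivations of h g h:
  V0 ⇒ h V2 ⇒ h g h
  V0 ⇒ V1 h ⇒ h g h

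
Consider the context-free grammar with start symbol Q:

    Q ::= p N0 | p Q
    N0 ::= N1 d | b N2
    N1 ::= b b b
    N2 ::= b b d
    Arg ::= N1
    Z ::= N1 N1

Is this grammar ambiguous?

Ambiguous

Witness: p b b b d

Derivation 1: Q ⇒ p N0 ⇒ p N1 d ⇒ p b b b d
Derivation 2: Q ⇒ p N0 ⇒ p b N2 ⇒ p b b b d

Two distinct leftmost derivations for the same string.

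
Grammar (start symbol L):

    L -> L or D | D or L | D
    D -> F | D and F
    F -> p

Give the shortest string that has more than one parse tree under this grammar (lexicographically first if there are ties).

p or p

length 1: no string has ≥2 trees
length 3: p or p has 2 parse trees

Two derivations of p or p:
  L ⇒ L or D ⇒ D or D ⇒ F or D ⇒ p or D ⇒ p or F ⇒ p or p
  L ⇒ D or L ⇒ F or L ⇒ p or L ⇒ p or D ⇒ p or F ⇒ p or p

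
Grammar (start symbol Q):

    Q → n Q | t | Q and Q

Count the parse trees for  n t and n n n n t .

Parse trees for n t and n n n n t:
  [Q n [Q [Q t] and [Q n [Q n [Q n [Q n [Q t]]]]]]]
  [Q [Q n [Q t]] and [Q n [Q n [Q n [Q n [Q t]]]]]]

2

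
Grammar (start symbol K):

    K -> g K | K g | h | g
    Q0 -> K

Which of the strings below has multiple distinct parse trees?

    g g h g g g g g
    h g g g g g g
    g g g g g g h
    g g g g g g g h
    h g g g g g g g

g g h g g g g g: 21 trees
h g g g g g g: 1 tree
g g g g g g h: 1 tree
g g g g g g g h: 1 tree
h g g g g g g g: 1 tree

g g h g g g g g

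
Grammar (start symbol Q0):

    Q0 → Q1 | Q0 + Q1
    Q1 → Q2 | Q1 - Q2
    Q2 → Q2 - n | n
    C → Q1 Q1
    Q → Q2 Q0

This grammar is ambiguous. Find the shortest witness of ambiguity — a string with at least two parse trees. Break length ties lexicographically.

n - n

length 1: no string has ≥2 trees
length 3: n - n has 2 parse trees

Two derivations of n - n:
  Q0 ⇒ Q1 ⇒ Q2 ⇒ Q2 - n ⇒ n - n
  Q0 ⇒ Q1 ⇒ Q1 - Q2 ⇒ Q2 - Q2 ⇒ n - Q2 ⇒ n - n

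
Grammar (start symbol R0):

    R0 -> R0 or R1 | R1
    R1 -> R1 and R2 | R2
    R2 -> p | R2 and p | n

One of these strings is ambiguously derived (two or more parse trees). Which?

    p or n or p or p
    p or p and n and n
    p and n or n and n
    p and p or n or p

p or n or p or p: 1 tree
p or p and n and n: 1 tree
p and n or n and n: 1 tree
p and p or n or p: 2 trees

p and p or n or p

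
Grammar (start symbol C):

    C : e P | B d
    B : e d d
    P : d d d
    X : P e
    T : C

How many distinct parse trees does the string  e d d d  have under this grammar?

Parse trees for e d d d:
  [C e [P d d d]]
  [C [B e d d] d]

2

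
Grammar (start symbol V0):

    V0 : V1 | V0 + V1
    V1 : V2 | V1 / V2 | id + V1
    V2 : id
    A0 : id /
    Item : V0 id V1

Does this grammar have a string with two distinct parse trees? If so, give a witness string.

Witness: id + id

Derivation 1: V0 ⇒ V1 ⇒ id + V1 ⇒ id + V2 ⇒ id + id
Derivation 2: V0 ⇒ V0 + V1 ⇒ V1 + V1 ⇒ V2 + V1 ⇒ id + V1 ⇒ id + V2 ⇒ id + id

Two distinct leftmost derivations for the same string.

Ambiguous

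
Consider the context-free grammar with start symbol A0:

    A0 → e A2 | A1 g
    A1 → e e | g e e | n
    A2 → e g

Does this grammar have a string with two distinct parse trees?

Witness: e e g

Derivation 1: A0 ⇒ e A2 ⇒ e e g
Derivation 2: A0 ⇒ A1 g ⇒ e e g

Two distinct leftmost derivations for the same string.

Ambiguous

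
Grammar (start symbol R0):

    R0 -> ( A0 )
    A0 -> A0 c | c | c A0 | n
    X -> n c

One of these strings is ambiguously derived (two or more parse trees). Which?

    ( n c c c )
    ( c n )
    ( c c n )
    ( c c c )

( c c c )

( n c c c ): 1 tree
( c n ): 1 tree
( c c n ): 1 tree
( c c c ): 4 trees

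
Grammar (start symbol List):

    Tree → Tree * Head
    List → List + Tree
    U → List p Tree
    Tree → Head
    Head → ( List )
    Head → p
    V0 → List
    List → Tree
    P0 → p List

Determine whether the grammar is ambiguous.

Unambiguous

(U, P0, V0 are unreachable from List, so their rules don't affect L(List).) This is a standard precedence ladder (List over Tree over Head), with each level left-recursive on its own operator ('+' at List, '*' at Tree). That structure is LR(1), hence unambiguous.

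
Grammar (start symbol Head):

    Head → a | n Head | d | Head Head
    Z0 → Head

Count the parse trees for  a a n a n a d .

30

Parse trees for a a n a n a d (showing first 6 of 30):
  [Head [Head a] [Head [Head a] [Head n [Head [Head a] [Head n [Head [Head a] [Head d]]]]]]]
  [Head [Head a] [Head [Head a] [Head n [Head [Head a] [Head [Head n [Head a]] [Head d]]]]]]
  [Head [Head a] [Head [Head a] [Head n [Head [Head [Head a] [Head n [Head a]]] [Head d]]]]]
  [Head [Head a] [Head [Head a] [Head [Head n [Head a]] [Head n [Head [Head a] [Head d]]]]]]
  [Head [Head a] [Head [Head a] [Head [Head n [Head a]] [Head [Head n [Head a]] [Head d]]]]]
  [Head [Head a] [Head [Head a] [Head [Head n [Head [Head a] [Head n [Head a]]]] [Head d]]]]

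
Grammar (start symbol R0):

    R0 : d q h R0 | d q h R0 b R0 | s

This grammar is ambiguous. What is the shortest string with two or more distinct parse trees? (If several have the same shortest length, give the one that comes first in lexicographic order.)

d q h d q h s b s

length 1: no string has ≥2 trees
length 4: no string has ≥2 trees
length 6: no string has ≥2 trees
length 7: no string has ≥2 trees
length 9: d q h d q h s b s has 2 parse trees

Two derivations of d q h d q h s b s:
  R0 ⇒ d q h R0 ⇒ d q h d q h R0 b R0 ⇒ d q h d q h s b R0 ⇒ d q h d q h s b s
  R0 ⇒ d q h R0 b R0 ⇒ d q h d q h R0 b R0 ⇒ d q h d q h s b R0 ⇒ d q h d q h s b s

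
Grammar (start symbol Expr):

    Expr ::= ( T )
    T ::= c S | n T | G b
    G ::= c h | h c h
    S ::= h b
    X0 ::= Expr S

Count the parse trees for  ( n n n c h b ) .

Parse trees for ( n n n c h b ):
  [Expr ( [T n [T n [T n [T c [S h b]]]]] )]
  [Expr ( [T n [T n [T n [T [G c h] b]]]] )]

2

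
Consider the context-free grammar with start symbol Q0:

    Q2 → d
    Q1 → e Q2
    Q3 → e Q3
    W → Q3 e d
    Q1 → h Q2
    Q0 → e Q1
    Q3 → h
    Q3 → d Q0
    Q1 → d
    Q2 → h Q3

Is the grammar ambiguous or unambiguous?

(W is unreachable from Q0, so its rules don't affect L(Q0).) Restricted to the reachable nonterminals, every rule has the form A → t or A → t B, and no two rules for the same A share a first terminal. The grammar encodes a DFA — one run per string.

Unambiguous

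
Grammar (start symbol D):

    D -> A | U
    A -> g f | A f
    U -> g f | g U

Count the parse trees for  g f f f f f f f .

1

Parse trees for g f f f f f f f:
  [D [A [A [A [A [A [A [A g f] f] f] f] f] f] f]]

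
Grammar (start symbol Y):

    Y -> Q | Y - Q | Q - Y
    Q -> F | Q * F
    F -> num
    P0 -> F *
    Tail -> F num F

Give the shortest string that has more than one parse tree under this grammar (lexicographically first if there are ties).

num - num

length 1: no string has ≥2 trees
length 3: num - num has 2 parse trees

Two derivations of num - num:
  Y ⇒ Y - Q ⇒ Q - Q ⇒ F - Q ⇒ num - Q ⇒ num - F ⇒ num - num
  Y ⇒ Q - Y ⇒ F - Y ⇒ num - Y ⇒ num - Q ⇒ num - F ⇒ num - num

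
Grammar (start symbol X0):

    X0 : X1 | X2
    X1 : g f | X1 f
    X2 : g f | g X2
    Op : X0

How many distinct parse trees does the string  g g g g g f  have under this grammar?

1

Parse trees for g g g g g f:
  [X0 [X2 g [X2 g [X2 g [X2 g [X2 g f]]]]]]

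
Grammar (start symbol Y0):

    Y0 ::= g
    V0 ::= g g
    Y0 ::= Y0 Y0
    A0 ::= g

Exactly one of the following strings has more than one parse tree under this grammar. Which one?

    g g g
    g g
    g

g g g: 2 trees
g g: 1 tree
g: 1 tree

g g g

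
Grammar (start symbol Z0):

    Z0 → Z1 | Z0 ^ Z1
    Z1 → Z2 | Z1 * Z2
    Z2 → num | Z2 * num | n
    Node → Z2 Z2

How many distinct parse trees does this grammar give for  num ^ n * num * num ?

Parse trees for num ^ n * num * num:
  [Z0 [Z0 [Z1 [Z2 num]]] ^ [Z1 [Z2 [Z2 [Z2 n] * num] * num]]]
  [Z0 [Z0 [Z1 [Z2 num]]] ^ [Z1 [Z1 [Z2 n]] * [Z2 [Z2 num] * num]]]
  [Z0 [Z0 [Z1 [Z2 num]]] ^ [Z1 [Z1 [Z2 [Z2 n] * num]] * [Z2 num]]]
  [Z0 [Z0 [Z1 [Z2 num]]] ^ [Z1 [Z1 [Z1 [Z2 n]] * [Z2 num]] * [Z2 num]]]

4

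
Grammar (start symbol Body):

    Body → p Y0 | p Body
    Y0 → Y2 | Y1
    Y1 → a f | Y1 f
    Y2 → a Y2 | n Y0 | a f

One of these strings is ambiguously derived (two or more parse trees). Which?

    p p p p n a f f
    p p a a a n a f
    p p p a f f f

p p p p n a f f: 1 tree
p p a a a n a f: 2 trees
p p p a f f f: 1 tree

p p a a a n a f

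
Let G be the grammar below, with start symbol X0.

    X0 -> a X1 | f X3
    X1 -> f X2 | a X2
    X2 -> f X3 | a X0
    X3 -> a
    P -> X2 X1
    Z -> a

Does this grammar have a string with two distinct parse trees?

Only X0, X1, X2, X3 are reachable from X0; ignoring the rest: The reachable rules are right-linear with at most one rule per (nonterminal, next-terminal) pair. Each input token forces the next rule, so parsing is deterministic.

Unambiguous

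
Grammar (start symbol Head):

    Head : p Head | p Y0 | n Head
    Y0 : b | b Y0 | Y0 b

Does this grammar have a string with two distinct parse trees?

Witness: p b b

Derivation 1: Head ⇒ p Y0 ⇒ p b Y0 ⇒ p b b
Derivation 2: Head ⇒ p Y0 ⇒ p Y0 b ⇒ p b b

Two distinct leftmost derivations for the same string.

Ambiguous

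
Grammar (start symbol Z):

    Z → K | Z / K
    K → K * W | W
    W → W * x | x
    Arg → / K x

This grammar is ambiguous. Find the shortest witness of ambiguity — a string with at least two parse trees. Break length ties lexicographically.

x * x

length 1: no string has ≥2 trees
length 3: x * x has 2 parse trees

Two derivations of x * x:
  Z ⇒ K ⇒ K * W ⇒ W * W ⇒ x * W ⇒ x * x
  Z ⇒ K ⇒ W ⇒ W * x ⇒ x * x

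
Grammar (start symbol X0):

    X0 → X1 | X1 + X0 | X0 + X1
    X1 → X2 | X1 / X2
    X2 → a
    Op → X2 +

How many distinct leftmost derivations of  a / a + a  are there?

Parse trees for a / a + a:
  [X0 [X1 [X1 [X2 a]] / [X2 a]] + [X0 [X1 [X2 a]]]]
  [X0 [X0 [X1 [X1 [X2 a]] / [X2 a]]] + [X1 [X2 a]]]

2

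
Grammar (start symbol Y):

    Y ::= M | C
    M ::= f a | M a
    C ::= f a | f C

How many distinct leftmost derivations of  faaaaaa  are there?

Parse trees for faaaaaa:
  [Y [M [M [M [M [M [M f a] a] a] a] a] a]]

1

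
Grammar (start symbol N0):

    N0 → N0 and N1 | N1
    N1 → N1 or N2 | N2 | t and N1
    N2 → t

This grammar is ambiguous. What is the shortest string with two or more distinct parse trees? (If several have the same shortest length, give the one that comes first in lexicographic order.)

length 1: no string has ≥2 trees
length 3: t and t has 2 parse trees

Two derivations of t and t:
  N0 ⇒ N0 and N1 ⇒ N1 and N1 ⇒ N2 and N1 ⇒ t and N1 ⇒ t and N2 ⇒ t and t
  N0 ⇒ N1 ⇒ t and N1 ⇒ t and N2 ⇒ t and t

t and t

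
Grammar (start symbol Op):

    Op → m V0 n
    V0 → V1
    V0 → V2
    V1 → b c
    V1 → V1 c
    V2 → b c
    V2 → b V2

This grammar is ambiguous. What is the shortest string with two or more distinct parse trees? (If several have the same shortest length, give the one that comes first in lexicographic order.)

m b c n

length 4: m b c n has 2 parse trees

Two derivations of m b c n:
  Op ⇒ m V0 n ⇒ m V1 n ⇒ m b c n
  Op ⇒ m V0 n ⇒ m V2 n ⇒ m b c n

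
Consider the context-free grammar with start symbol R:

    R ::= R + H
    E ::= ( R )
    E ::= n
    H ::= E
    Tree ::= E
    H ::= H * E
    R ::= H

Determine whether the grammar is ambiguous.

(Tree is unreachable from R, so its rules don't affect L(R).) The grammar is stratified — R handles '+' (left-recursive), H handles '*', E atoms. Each operator has a fixed associativity and precedence level, so every string has one parse.

Unambiguous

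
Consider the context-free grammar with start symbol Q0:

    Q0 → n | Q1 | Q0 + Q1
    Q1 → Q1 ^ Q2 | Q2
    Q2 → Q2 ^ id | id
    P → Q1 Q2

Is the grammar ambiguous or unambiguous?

Ambiguous

Witness: id ^ id

Derivation 1: Q0 ⇒ Q1 ⇒ Q1 ^ Q2 ⇒ Q2 ^ Q2 ⇒ id ^ Q2 ⇒ id ^ id
Derivation 2: Q0 ⇒ Q1 ⇒ Q2 ⇒ Q2 ^ id ⇒ id ^ id

Two distinct leftmost derivations for the same string.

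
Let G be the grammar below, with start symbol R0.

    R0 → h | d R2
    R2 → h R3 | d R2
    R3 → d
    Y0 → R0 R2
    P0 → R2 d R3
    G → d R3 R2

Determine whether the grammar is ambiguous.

Only R0, R2, R3 are reachable from R0; ignoring the rest: Restricted to the reachable nonterminals, every rule has the form A → t or A → t B, and no two rules for the same A share a first terminal. The grammar encodes a DFA — one run per string.

Unambiguous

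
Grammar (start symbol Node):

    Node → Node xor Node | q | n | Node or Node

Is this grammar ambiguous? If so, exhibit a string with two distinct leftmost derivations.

Witness: n or n or n

Derivation 1: Node ⇒ Node or Node ⇒ n or Node ⇒ n or Node or Node ⇒ n or n or Node ⇒ n or n or n
Derivation 2: Node ⇒ Node or Node ⇒ Node or Node or Node ⇒ n or Node or Node ⇒ n or n or Node ⇒ n or n or n

Two distinct leftmost derivations for the same string.

Ambiguous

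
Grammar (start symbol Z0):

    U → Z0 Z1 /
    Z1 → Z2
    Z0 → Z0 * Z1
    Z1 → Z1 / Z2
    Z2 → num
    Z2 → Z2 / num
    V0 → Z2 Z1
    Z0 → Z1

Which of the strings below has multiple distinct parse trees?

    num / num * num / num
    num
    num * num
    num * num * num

num / num * num / num

num / num * num / num: 4 trees
num: 1 tree
num * num: 1 tree
num * num * num: 1 tree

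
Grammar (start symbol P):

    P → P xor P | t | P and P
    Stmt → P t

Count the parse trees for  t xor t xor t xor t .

Parse trees for t xor t xor t xor t:
  [P [P t] xor [P [P t] xor [P [P t] xor [P t]]]]
  [P [P t] xor [P [P [P t] xor [P t]] xor [P t]]]
  [P [P [P t] xor [P t]] xor [P [P t] xor [P t]]]
  [P [P [P t] xor [P [P t] xor [P t]]] xor [P t]]
  [P [P [P [P t] xor [P t]] xor [P t]] xor [P t]]

5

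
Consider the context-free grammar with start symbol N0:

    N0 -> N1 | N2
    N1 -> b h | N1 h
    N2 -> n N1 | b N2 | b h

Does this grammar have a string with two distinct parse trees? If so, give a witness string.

Ambiguous

Witness: b h

Derivation 1: N0 ⇒ N1 ⇒ b h
Derivation 2: N0 ⇒ N2 ⇒ b h

Two distinct leftmost derivations for the same string.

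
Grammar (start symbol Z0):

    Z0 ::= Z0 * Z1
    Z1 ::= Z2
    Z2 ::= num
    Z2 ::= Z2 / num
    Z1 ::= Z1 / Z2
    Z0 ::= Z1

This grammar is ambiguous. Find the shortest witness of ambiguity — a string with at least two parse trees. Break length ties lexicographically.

length 1: no string has ≥2 trees
length 3: num / num has 2 parse trees

Two derivations of num / num:
  Z0 ⇒ Z1 ⇒ Z2 ⇒ Z2 / num ⇒ num / num
  Z0 ⇒ Z1 ⇒ Z1 / Z2 ⇒ Z2 / Z2 ⇒ num / Z2 ⇒ num / num

num / num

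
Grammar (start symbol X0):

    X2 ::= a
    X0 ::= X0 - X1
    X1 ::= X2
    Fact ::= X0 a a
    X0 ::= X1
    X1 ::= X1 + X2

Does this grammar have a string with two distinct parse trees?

Unambiguous

(Fact is unreachable from X0, so its rules don't affect L(X0).) X0 → X0 - X1 | X1  ;  X1 → X1 + X2 | X2  — a left-associative chain with X2 at the bottom. Each string factors uniquely by precedence.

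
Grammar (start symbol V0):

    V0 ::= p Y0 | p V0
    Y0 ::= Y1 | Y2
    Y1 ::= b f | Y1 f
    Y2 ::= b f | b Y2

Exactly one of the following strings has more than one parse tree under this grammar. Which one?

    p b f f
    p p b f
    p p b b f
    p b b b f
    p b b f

p b f f: 1 tree
p p b f: 2 trees
p p b b f: 1 tree
p b b b f: 1 tree
p b b f: 1 tree

p p b f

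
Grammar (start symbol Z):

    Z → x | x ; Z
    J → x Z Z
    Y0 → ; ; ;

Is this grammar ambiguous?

Unambiguous

Only Z is reachable from Z; ignoring the rest: Right-recursive list with a separator: after each atom, whether the separator follows determines the rule. One parse per string.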